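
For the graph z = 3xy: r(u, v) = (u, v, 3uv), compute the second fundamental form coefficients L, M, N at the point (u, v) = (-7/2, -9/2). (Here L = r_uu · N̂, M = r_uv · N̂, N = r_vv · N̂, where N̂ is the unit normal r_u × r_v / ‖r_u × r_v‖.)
L = 0;  M = 3*sqrt(1174)/587;  N = 0

Compute the unit normal N̂(u, v) = (-3*v/sqrt(9*u^2 + 9*v^2 + 1), -3*u/sqrt(9*u^2 + 9*v^2 + 1), 1/sqrt(9*u^2 + 9*v^2 + 1)), and the second partials r_uu, r_uv, r_vv. Take dot products:
  L(u, v) = r_uu · N̂ = 0,
  M(u, v) = r_uv · N̂ = 3/sqrt(9*u^2 + 9*v^2 + 1),
  N(u, v) = r_vv · N̂ = 0.
Evaluating at (u, v) = (-7/2, -9/2):
  L = 0, M = 3*sqrt(1174)/587, N = 0.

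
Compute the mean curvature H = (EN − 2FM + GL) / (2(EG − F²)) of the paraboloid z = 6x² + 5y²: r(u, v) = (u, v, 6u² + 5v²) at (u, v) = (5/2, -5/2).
H = 8261*sqrt(1526)/2328676

With E = 144*u^2 + 1, F = 120*u*v, G = 100*v^2 + 1, L = 12/sqrt(144*u^2 + 100*v^2 + 1), M = 0, N = 10/sqrt(144*u^2 + 100*v^2 + 1), assemble
  H = (EN − 2FM + GL) / (2(EG − F²)) = (720*u^2 + 600*v^2 + 11)/(144*u^2 + 100*v^2 + 1)^(3/2).
At (u, v) = (5/2, -5/2): H = 8261*sqrt(1526)/2328676.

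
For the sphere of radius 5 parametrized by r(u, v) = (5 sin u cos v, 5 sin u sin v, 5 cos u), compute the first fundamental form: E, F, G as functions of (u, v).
E = 25;  F = 0;  G = 25*sin(u)^2

Compute partials: r_u = (5*cos(u)*cos(v), 5*sin(v)*cos(u), -5*sin(u)), r_v = (-5*sin(u)*sin(v), 5*sin(u)*cos(v), 0). Then
  E = r_u · r_u = 25,
  F = r_u · r_v = 0,
  G = r_v · r_v = 25*sin(u)^2.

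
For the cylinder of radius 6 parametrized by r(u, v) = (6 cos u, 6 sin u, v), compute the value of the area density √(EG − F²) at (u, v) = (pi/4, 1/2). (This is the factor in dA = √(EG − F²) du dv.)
√(EG − F²)|_{(pi/4, 1/2)} = 6

E = 36, F = 0, G = 1, so EG − F² = 36. Taking the positive square root: √(EG − F²) = 6. At (u, v) = (pi/4, 1/2): 6.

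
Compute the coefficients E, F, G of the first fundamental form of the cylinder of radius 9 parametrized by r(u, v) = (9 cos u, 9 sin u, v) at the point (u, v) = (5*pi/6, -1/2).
E = 81;  F = 0;  G = 1

Partials: r_u = (-9*sin(u), 9*cos(u), 0), r_v = (0, 0, 1). As functions of (u, v):
  E = r_u · r_u = 81,
  F = r_u · r_v = 0,
  G = r_v · r_v = 1.
Evaluating at (u, v) = (5*pi/6, -1/2): E = 81, F = 0, G = 1.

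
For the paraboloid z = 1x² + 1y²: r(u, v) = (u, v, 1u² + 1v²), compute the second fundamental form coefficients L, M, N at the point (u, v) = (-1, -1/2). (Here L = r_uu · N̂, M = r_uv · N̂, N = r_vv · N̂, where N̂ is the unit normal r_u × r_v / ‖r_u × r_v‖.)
L = sqrt(6)/3;  M = 0;  N = sqrt(6)/3

Compute the unit normal N̂(u, v) = (-2*u/sqrt(4*u^2 + 4*v^2 + 1), -2*v/sqrt(4*u^2 + 4*v^2 + 1), 1/sqrt(4*u^2 + 4*v^2 + 1)), and the second partials r_uu, r_uv, r_vv. Take dot products:
  L(u, v) = r_uu · N̂ = 2/sqrt(4*u^2 + 4*v^2 + 1),
  M(u, v) = r_uv · N̂ = 0,
  N(u, v) = r_vv · N̂ = 2/sqrt(4*u^2 + 4*v^2 + 1).
Evaluating at (u, v) = (-1, -1/2):
  L = sqrt(6)/3, M = 0, N = sqrt(6)/3.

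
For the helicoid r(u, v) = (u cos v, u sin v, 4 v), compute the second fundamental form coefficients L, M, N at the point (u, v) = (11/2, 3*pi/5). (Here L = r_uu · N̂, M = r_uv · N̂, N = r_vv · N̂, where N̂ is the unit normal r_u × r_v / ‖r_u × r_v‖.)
L = 0;  M = -8*sqrt(185)/185;  N = 0

Compute the unit normal N̂(u, v) = (4*sin(v)/sqrt(u^2 + 16), -4*cos(v)/sqrt(u^2 + 16), u/sqrt(u^2 + 16)), and the second partials r_uu, r_uv, r_vv. Take dot products:
  L(u, v) = r_uu · N̂ = 0,
  M(u, v) = r_uv · N̂ = -4/sqrt(u^2 + 16),
  N(u, v) = r_vv · N̂ = 0.
Evaluating at (u, v) = (11/2, 3*pi/5):
  L = 0, M = -8*sqrt(185)/185, N = 0.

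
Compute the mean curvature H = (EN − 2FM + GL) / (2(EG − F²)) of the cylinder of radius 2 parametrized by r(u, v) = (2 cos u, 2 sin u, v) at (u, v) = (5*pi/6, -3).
H = -1/4

With E = 4, F = 0, G = 1, L = -2, M = 0, N = 0, assemble
  H = (EN − 2FM + GL) / (2(EG − F²)) = -1/4.
At (u, v) = (5*pi/6, -3): H = -1/4.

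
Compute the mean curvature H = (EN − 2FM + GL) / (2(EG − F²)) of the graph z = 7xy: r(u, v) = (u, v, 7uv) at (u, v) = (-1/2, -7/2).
H = -2401*sqrt(2454)/3011058

With E = 49*v^2 + 1, F = 49*u*v, G = 49*u^2 + 1, L = 0, M = 7/sqrt(49*u^2 + 49*v^2 + 1), N = 0, assemble
  H = (EN − 2FM + GL) / (2(EG − F²)) = -343*u*v/(49*u^2 + 49*v^2 + 1)^(3/2).
At (u, v) = (-1/2, -7/2): H = -2401*sqrt(2454)/3011058.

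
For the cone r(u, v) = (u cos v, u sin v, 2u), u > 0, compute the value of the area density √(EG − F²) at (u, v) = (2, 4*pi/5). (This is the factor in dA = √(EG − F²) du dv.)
√(EG − F²)|_{(2, 4*pi/5)} = 2*sqrt(5)

E = 5, F = 0, G = u^2, so EG − F² = 5*u^2. Taking the positive square root: √(EG − F²) = sqrt(5)*Abs(u). At (u, v) = (2, 4*pi/5): 2*sqrt(5).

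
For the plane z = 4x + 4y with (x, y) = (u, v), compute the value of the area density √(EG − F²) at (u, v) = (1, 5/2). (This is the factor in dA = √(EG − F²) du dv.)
√(EG − F²)|_{(1, 5/2)} = sqrt(33)

E = 17, F = 16, G = 17, so EG − F² = 33. Taking the positive square root: √(EG − F²) = sqrt(33). At (u, v) = (1, 5/2): sqrt(33).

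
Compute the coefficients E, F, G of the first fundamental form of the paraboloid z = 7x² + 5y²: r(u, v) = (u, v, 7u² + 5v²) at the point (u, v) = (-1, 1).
E = 197;  F = -140;  G = 101

Partials: r_u = (1, 0, 14*u), r_v = (0, 1, 10*v). As functions of (u, v):
  E = r_u · r_u = 196*u^2 + 1,
  F = r_u · r_v = 140*u*v,
  G = r_v · r_v = 100*v^2 + 1.
Evaluating at (u, v) = (-1, 1): E = 197, F = -140, G = 101.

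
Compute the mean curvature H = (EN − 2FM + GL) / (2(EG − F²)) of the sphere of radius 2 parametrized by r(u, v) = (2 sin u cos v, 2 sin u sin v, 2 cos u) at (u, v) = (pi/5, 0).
H = -1/2

With E = 4, F = 0, G = 4*sin(u)^2, L = -2*sin(u)/Abs(sin(u)), M = 0, N = -2*sin(u)^3/Abs(sin(u)), assemble
  H = (EN − 2FM + GL) / (2(EG − F²)) = -sin(u)/(2*Abs(sin(u))).
At (u, v) = (pi/5, 0): H = -1/2.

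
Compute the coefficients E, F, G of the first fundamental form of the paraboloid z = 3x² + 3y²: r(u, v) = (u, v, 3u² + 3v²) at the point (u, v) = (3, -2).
E = 325;  F = -216;  G = 145

Partials: r_u = (1, 0, 6*u), r_v = (0, 1, 6*v). As functions of (u, v):
  E = r_u · r_u = 36*u^2 + 1,
  F = r_u · r_v = 36*u*v,
  G = r_v · r_v = 36*v^2 + 1.
Evaluating at (u, v) = (3, -2): E = 325, F = -216, G = 145.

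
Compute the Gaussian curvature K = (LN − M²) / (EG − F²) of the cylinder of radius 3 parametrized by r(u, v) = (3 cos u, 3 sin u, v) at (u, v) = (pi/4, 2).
K = 0

Coefficients of the first fundamental form: E = 9, F = 0, G = 1.
Coefficients of the second fundamental form: L = -3, M = 0, N = 0.
Assemble K = (LN − M²)/(EG − F²) = 0. At (u, v) = (pi/4, 2): K = 0.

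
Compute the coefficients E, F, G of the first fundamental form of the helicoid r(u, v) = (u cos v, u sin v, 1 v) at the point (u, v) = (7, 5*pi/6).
E = 1;  F = 0;  G = 50

Partials: r_u = (cos(v), sin(v), 0), r_v = (-u*sin(v), u*cos(v), 1). As functions of (u, v):
  E = r_u · r_u = 1,
  F = r_u · r_v = 0,
  G = r_v · r_v = u^2 + 1.
Evaluating at (u, v) = (7, 5*pi/6): E = 1, F = 0, G = 50.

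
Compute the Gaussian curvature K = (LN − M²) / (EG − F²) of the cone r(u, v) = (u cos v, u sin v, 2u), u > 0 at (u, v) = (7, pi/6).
K = 0

Coefficients of the first fundamental form: E = 5, F = 0, G = u^2.
Coefficients of the second fundamental form: L = 0, M = 0, N = 2*sqrt(5)*u^2/(5*Abs(u)).
Assemble K = (LN − M²)/(EG − F²) = 0. At (u, v) = (7, pi/6): K = 0.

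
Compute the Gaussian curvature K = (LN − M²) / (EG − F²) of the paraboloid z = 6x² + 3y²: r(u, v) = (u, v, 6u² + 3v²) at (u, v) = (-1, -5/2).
K = 18/34225

Coefficients of the first fundamental form: E = 144*u^2 + 1, F = 72*u*v, G = 36*v^2 + 1.
Coefficients of the second fundamental form: L = 12/sqrt(144*u^2 + 36*v^2 + 1), M = 0, N = 6/sqrt(144*u^2 + 36*v^2 + 1).
Assemble K = (LN − M²)/(EG − F²) = 72/(20736*u^4 + 10368*u^2*v^2 + 288*u^2 + 1296*v^4 + 72*v^2 + 1). At (u, v) = (-1, -5/2): K = 18/34225.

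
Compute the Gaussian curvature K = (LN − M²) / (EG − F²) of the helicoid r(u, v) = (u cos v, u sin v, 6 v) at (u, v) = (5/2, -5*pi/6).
K = -576/28561

Coefficients of the first fundamental form: E = 1, F = 0, G = u^2 + 36.
Coefficients of the second fundamental form: L = 0, M = -6/sqrt(u^2 + 36), N = 0.
Assemble K = (LN − M²)/(EG − F²) = -36/(u^2 + 36)^2. At (u, v) = (5/2, -5*pi/6): K = -576/28561.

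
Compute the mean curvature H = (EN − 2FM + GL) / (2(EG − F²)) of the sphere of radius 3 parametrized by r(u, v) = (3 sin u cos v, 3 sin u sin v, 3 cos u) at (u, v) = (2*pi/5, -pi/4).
H = -1/3

With E = 9, F = 0, G = 9*sin(u)^2, L = -3*sin(u)/Abs(sin(u)), M = 0, N = -3*sin(u)^3/Abs(sin(u)), assemble
  H = (EN − 2FM + GL) / (2(EG − F²)) = -sin(u)/(3*Abs(sin(u))).
At (u, v) = (2*pi/5, -pi/4): H = -1/3.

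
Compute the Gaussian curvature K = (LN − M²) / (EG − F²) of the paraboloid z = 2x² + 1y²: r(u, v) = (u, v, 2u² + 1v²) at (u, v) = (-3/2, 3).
K = 8/5329

Coefficients of the first fundamental form: E = 16*u^2 + 1, F = 8*u*v, G = 4*v^2 + 1.
Coefficients of the second fundamental form: L = 4/sqrt(16*u^2 + 4*v^2 + 1), M = 0, N = 2/sqrt(16*u^2 + 4*v^2 + 1).
Assemble K = (LN − M²)/(EG − F²) = 8/(256*u^4 + 128*u^2*v^2 + 32*u^2 + 16*v^4 + 8*v^2 + 1). At (u, v) = (-3/2, 3): K = 8/5329.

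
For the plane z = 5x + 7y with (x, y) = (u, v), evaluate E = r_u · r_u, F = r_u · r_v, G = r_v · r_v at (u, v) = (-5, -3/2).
E = 26;  F = 35;  G = 50

Partials: r_u = (1, 0, 5), r_v = (0, 1, 7). As functions of (u, v):
  E = r_u · r_u = 26,
  F = r_u · r_v = 35,
  G = r_v · r_v = 50.
Evaluating at (u, v) = (-5, -3/2): E = 26, F = 35, G = 50.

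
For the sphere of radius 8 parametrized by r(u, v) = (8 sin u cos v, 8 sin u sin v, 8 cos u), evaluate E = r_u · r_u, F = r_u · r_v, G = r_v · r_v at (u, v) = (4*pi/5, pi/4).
E = 64;  F = 0;  G = 40 - 8*sqrt(5)

Partials: r_u = (8*cos(u)*cos(v), 8*sin(v)*cos(u), -8*sin(u)), r_v = (-8*sin(u)*sin(v), 8*sin(u)*cos(v), 0). As functions of (u, v):
  E = r_u · r_u = 64,
  F = r_u · r_v = 0,
  G = r_v · r_v = 64*sin(u)^2.
Evaluating at (u, v) = (4*pi/5, pi/4): E = 64, F = 0, G = 40 - 8*sqrt(5).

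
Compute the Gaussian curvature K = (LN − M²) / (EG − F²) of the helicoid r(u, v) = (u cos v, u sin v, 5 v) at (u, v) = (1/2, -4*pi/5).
K = -400/10201

Coefficients of the first fundamental form: E = 1, F = 0, G = u^2 + 25.
Coefficients of the second fundamental form: L = 0, M = -5/sqrt(u^2 + 25), N = 0.
Assemble K = (LN − M²)/(EG − F²) = -25/(u^2 + 25)^2. At (u, v) = (1/2, -4*pi/5): K = -400/10201.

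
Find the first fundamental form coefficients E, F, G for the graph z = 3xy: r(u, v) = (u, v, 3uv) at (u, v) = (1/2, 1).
E = 10;  F = 9/2;  G = 13/4

Partials: r_u = (1, 0, 3*v), r_v = (0, 1, 3*u). As functions of (u, v):
  E = r_u · r_u = 9*v^2 + 1,
  F = r_u · r_v = 9*u*v,
  G = r_v · r_v = 9*u^2 + 1.
Evaluating at (u, v) = (1/2, 1): E = 10, F = 9/2, G = 13/4.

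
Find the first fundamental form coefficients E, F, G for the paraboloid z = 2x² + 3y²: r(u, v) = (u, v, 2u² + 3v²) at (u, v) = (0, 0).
E = 1;  F = 0;  G = 1

Partials: r_u = (1, 0, 4*u), r_v = (0, 1, 6*v). As functions of (u, v):
  E = r_u · r_u = 16*u^2 + 1,
  F = r_u · r_v = 24*u*v,
  G = r_v · r_v = 36*v^2 + 1.
Evaluating at (u, v) = (0, 0): E = 1, F = 0, G = 1.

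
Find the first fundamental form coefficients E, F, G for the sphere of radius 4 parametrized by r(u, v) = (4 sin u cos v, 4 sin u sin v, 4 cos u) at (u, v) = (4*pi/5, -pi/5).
E = 16;  F = 0;  G = 10 - 2*sqrt(5)

Partials: r_u = (4*cos(u)*cos(v), 4*sin(v)*cos(u), -4*sin(u)), r_v = (-4*sin(u)*sin(v), 4*sin(u)*cos(v), 0). As functions of (u, v):
  E = r_u · r_u = 16,
  F = r_u · r_v = 0,
  G = r_v · r_v = 16*sin(u)^2.
Evaluating at (u, v) = (4*pi/5, -pi/5): E = 16, F = 0, G = 10 - 2*sqrt(5).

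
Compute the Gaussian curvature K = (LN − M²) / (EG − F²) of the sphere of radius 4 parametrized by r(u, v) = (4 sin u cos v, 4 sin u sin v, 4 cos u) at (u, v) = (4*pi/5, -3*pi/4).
K = 1/16

Coefficients of the first fundamental form: E = 16, F = 0, G = 16*sin(u)^2.
Coefficients of the second fundamental form: L = -4*sin(u)/Abs(sin(u)), M = 0, N = -4*sin(u)^3/Abs(sin(u)).
Assemble K = (LN − M²)/(EG − F²) = 1/16. At (u, v) = (4*pi/5, -3*pi/4): K = 1/16.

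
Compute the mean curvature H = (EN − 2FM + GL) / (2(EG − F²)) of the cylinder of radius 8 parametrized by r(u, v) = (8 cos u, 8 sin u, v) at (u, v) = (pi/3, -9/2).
H = -1/16

With E = 64, F = 0, G = 1, L = -8, M = 0, N = 0, assemble
  H = (EN − 2FM + GL) / (2(EG − F²)) = -1/16.
At (u, v) = (pi/3, -9/2): H = -1/16.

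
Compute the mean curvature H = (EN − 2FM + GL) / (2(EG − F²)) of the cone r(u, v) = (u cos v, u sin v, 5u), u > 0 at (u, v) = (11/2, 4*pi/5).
H = 5*sqrt(26)/286

With E = 26, F = 0, G = u^2, L = 0, M = 0, N = 5*sqrt(26)*u^2/(26*Abs(u)), assemble
  H = (EN − 2FM + GL) / (2(EG − F²)) = 5*sqrt(26)/(52*Abs(u)).
At (u, v) = (11/2, 4*pi/5): H = 5*sqrt(26)/286.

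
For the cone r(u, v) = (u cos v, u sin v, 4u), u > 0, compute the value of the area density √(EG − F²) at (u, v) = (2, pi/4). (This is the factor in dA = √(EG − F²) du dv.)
√(EG − F²)|_{(2, pi/4)} = 2*sqrt(17)

E = 17, F = 0, G = u^2, so EG − F² = 17*u^2. Taking the positive square root: √(EG − F²) = sqrt(17)*Abs(u). At (u, v) = (2, pi/4): 2*sqrt(17).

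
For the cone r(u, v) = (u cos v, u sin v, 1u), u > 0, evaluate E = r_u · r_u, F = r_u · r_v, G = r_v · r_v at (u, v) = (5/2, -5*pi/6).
E = 2;  F = 0;  G = 25/4

Partials: r_u = (cos(v), sin(v), 1), r_v = (-u*sin(v), u*cos(v), 0). As functions of (u, v):
  E = r_u · r_u = 2,
  F = r_u · r_v = 0,
  G = r_v · r_v = u^2.
Evaluating at (u, v) = (5/2, -5*pi/6): E = 2, F = 0, G = 25/4.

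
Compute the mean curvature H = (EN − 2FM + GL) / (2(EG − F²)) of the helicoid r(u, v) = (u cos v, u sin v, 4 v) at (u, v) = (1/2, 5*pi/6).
H = 0

With E = 1, F = 0, G = u^2 + 16, L = 0, M = -4/sqrt(u^2 + 16), N = 0, assemble
  H = (EN − 2FM + GL) / (2(EG − F²)) = 0.
At (u, v) = (1/2, 5*pi/6): H = 0.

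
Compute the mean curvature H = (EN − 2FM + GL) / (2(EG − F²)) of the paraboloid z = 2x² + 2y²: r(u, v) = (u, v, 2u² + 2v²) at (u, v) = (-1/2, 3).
H = 300*sqrt(149)/22201

With E = 16*u^2 + 1, F = 16*u*v, G = 16*v^2 + 1, L = 4/sqrt(16*u^2 + 16*v^2 + 1), M = 0, N = 4/sqrt(16*u^2 + 16*v^2 + 1), assemble
  H = (EN − 2FM + GL) / (2(EG − F²)) = 4*(8*u^2 + 8*v^2 + 1)/(16*u^2 + 16*v^2 + 1)^(3/2).
At (u, v) = (-1/2, 3): H = 300*sqrt(149)/22201.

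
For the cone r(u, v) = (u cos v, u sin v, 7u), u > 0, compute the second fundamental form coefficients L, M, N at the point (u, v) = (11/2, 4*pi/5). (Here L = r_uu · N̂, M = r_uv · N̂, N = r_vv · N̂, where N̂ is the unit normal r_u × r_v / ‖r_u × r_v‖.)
L = 0;  M = 0;  N = 77*sqrt(2)/20

Compute the unit normal N̂(u, v) = (-7*sqrt(2)*u*cos(v)/(10*Abs(u)), -7*sqrt(2)*u*sin(v)/(10*Abs(u)), sqrt(2)*u/(10*Abs(u))), and the second partials r_uu, r_uv, r_vv. Take dot products:
  L(u, v) = r_uu · N̂ = 0,
  M(u, v) = r_uv · N̂ = 0,
  N(u, v) = r_vv · N̂ = 7*sqrt(2)*u^2/(10*Abs(u)).
Evaluating at (u, v) = (11/2, 4*pi/5):
  L = 0, M = 0, N = 77*sqrt(2)/20.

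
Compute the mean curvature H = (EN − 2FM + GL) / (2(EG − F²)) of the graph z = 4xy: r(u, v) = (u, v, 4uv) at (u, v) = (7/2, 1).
H = -224*sqrt(213)/45369

With E = 16*v^2 + 1, F = 16*u*v, G = 16*u^2 + 1, L = 0, M = 4/sqrt(16*u^2 + 16*v^2 + 1), N = 0, assemble
  H = (EN − 2FM + GL) / (2(EG − F²)) = -64*u*v/(16*u^2 + 16*v^2 + 1)^(3/2).
At (u, v) = (7/2, 1): H = -224*sqrt(213)/45369.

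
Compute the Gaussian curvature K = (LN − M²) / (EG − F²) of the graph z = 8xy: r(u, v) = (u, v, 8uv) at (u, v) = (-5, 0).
K = -64/2563201

Coefficients of the first fundamental form: E = 64*v^2 + 1, F = 64*u*v, G = 64*u^2 + 1.
Coefficients of the second fundamental form: L = 0, M = 8/sqrt(64*u^2 + 64*v^2 + 1), N = 0.
Assemble K = (LN − M²)/(EG − F²) = -64/(4096*u^4 + 8192*u^2*v^2 + 128*u^2 + 4096*v^4 + 128*v^2 + 1). At (u, v) = (-5, 0): K = -64/2563201.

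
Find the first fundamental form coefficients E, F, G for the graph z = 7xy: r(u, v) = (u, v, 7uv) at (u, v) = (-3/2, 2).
E = 197;  F = -147;  G = 445/4

Partials: r_u = (1, 0, 7*v), r_v = (0, 1, 7*u). As functions of (u, v):
  E = r_u · r_u = 49*v^2 + 1,
  F = r_u · r_v = 49*u*v,
  G = r_v · r_v = 49*u^2 + 1.
Evaluating at (u, v) = (-3/2, 2): E = 197, F = -147, G = 445/4.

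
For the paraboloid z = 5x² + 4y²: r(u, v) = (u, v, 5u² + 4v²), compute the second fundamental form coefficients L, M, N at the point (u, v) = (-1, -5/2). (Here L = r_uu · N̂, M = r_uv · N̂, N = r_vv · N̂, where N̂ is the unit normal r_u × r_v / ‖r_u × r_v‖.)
L = 10*sqrt(501)/501;  M = 0;  N = 8*sqrt(501)/501

Compute the unit normal N̂(u, v) = (-10*u/sqrt(100*u^2 + 64*v^2 + 1), -8*v/sqrt(100*u^2 + 64*v^2 + 1), 1/sqrt(100*u^2 + 64*v^2 + 1)), and the second partials r_uu, r_uv, r_vv. Take dot products:
  L(u, v) = r_uu · N̂ = 10/sqrt(100*u^2 + 64*v^2 + 1),
  M(u, v) = r_uv · N̂ = 0,
  N(u, v) = r_vv · N̂ = 8/sqrt(100*u^2 + 64*v^2 + 1).
Evaluating at (u, v) = (-1, -5/2):
  L = 10*sqrt(501)/501, M = 0, N = 8*sqrt(501)/501.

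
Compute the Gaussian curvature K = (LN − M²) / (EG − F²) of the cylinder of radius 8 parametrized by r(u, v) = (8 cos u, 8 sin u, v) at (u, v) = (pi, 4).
K = 0

Coefficients of the first fundamental form: E = 64, F = 0, G = 1.
Coefficients of the second fundamental form: L = -8, M = 0, N = 0.
Assemble K = (LN − M²)/(EG − F²) = 0. At (u, v) = (pi, 4): K = 0.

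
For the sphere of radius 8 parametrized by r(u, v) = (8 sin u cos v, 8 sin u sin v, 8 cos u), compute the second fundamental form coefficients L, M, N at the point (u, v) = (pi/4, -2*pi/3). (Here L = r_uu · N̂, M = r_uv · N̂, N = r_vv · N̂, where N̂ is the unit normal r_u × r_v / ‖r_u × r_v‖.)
L = -8;  M = 0;  N = -4

Compute the unit normal N̂(u, v) = (sin(u)^2*cos(v)/Abs(sin(u)), sin(u)^2*sin(v)/Abs(sin(u)), sin(2*u)/(2*Abs(sin(u)))), and the second partials r_uu, r_uv, r_vv. Take dot products:
  L(u, v) = r_uu · N̂ = -8*sin(u)/Abs(sin(u)),
  M(u, v) = r_uv · N̂ = 0,
  N(u, v) = r_vv · N̂ = -8*sin(u)^3/Abs(sin(u)).
Evaluating at (u, v) = (pi/4, -2*pi/3):
  L = -8, M = 0, N = -4.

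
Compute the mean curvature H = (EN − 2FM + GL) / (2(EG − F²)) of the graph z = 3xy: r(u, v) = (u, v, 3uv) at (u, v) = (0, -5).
H = 0

With E = 9*v^2 + 1, F = 9*u*v, G = 9*u^2 + 1, L = 0, M = 3/sqrt(9*u^2 + 9*v^2 + 1), N = 0, assemble
  H = (EN − 2FM + GL) / (2(EG − F²)) = -27*u*v/(9*u^2 + 9*v^2 + 1)^(3/2).
At (u, v) = (0, -5): H = 0.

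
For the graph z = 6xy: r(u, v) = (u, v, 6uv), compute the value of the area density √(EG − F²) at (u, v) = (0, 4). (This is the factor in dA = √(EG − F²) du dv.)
√(EG − F²)|_{(0, 4)} = sqrt(577)

E = 36*v^2 + 1, F = 36*u*v, G = 36*u^2 + 1, so EG − F² = 36*u^2 + 36*v^2 + 1. Taking the positive square root: √(EG − F²) = sqrt(36*u^2 + 36*v^2 + 1). At (u, v) = (0, 4): sqrt(577).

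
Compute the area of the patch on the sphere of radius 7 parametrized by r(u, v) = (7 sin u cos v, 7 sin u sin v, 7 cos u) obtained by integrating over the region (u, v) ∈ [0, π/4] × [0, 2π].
Area = 49*pi*(2 - sqrt(2))

Area = ∫∫ √(EG − F²) du dv with √(EG − F²) = 49*Abs(sin(u)). Integrating over [0, π/4] × [0, 2π] gives 49*pi*(2 - sqrt(2)).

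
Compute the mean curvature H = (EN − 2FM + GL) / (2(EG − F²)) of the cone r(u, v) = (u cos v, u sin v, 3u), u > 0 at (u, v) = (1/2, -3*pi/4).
H = 3*sqrt(10)/10

With E = 10, F = 0, G = u^2, L = 0, M = 0, N = 3*sqrt(10)*u^2/(10*Abs(u)), assemble
  H = (EN − 2FM + GL) / (2(EG − F²)) = 3*sqrt(10)/(20*Abs(u)).
At (u, v) = (1/2, -3*pi/4): H = 3*sqrt(10)/10.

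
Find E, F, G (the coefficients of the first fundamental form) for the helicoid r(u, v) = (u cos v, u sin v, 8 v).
E = 1;  F = 0;  G = u^2 + 64

Compute partials: r_u = (cos(v), sin(v), 0), r_v = (-u*sin(v), u*cos(v), 8). Then
  E = r_u · r_u = 1,
  F = r_u · r_v = 0,
  G = r_v · r_v = u^2 + 64.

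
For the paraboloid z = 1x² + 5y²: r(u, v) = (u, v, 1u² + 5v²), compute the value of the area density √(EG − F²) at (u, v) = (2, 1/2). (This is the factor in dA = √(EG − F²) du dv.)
√(EG − F²)|_{(2, 1/2)} = sqrt(42)

E = 4*u^2 + 1, F = 20*u*v, G = 100*v^2 + 1, so EG − F² = 4*u^2 + 100*v^2 + 1. Taking the positive square root: √(EG − F²) = sqrt(4*u^2 + 100*v^2 + 1). At (u, v) = (2, 1/2): sqrt(42).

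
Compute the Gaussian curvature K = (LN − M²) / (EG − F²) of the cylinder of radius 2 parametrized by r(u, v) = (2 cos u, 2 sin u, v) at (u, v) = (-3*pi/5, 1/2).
K = 0

Coefficients of the first fundamental form: E = 4, F = 0, G = 1.
Coefficients of the second fundamental form: L = -2, M = 0, N = 0.
Assemble K = (LN − M²)/(EG − F²) = 0. At (u, v) = (-3*pi/5, 1/2): K = 0.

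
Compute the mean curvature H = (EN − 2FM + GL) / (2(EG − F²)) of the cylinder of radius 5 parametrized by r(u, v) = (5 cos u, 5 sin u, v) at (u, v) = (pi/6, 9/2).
H = -1/10

With E = 25, F = 0, G = 1, L = -5, M = 0, N = 0, assemble
  H = (EN − 2FM + GL) / (2(EG − F²)) = -1/10.
At (u, v) = (pi/6, 9/2): H = -1/10.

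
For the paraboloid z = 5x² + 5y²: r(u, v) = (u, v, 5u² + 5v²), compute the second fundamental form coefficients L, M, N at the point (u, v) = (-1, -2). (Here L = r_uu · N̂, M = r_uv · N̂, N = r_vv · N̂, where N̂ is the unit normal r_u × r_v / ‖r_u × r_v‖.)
L = 10*sqrt(501)/501;  M = 0;  N = 10*sqrt(501)/501

Compute the unit normal N̂(u, v) = (-10*u/sqrt(100*u^2 + 100*v^2 + 1), -10*v/sqrt(100*u^2 + 100*v^2 + 1), 1/sqrt(100*u^2 + 100*v^2 + 1)), and the second partials r_uu, r_uv, r_vv. Take dot products:
  L(u, v) = r_uu · N̂ = 10/sqrt(100*u^2 + 100*v^2 + 1),
  M(u, v) = r_uv · N̂ = 0,
  N(u, v) = r_vv · N̂ = 10/sqrt(100*u^2 + 100*v^2 + 1).
Evaluating at (u, v) = (-1, -2):
  L = 10*sqrt(501)/501, M = 0, N = 10*sqrt(501)/501.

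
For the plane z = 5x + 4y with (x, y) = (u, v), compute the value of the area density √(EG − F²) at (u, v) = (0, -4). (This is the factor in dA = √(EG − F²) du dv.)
√(EG − F²)|_{(0, -4)} = sqrt(42)

E = 26, F = 20, G = 17, so EG − F² = 42. Taking the positive square root: √(EG − F²) = sqrt(42). At (u, v) = (0, -4): sqrt(42).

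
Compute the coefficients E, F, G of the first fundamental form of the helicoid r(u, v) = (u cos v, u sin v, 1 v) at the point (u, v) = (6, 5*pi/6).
E = 1;  F = 0;  G = 37

Partials: r_u = (cos(v), sin(v), 0), r_v = (-u*sin(v), u*cos(v), 1). As functions of (u, v):
  E = r_u · r_u = 1,
  F = r_u · r_v = 0,
  G = r_v · r_v = u^2 + 1.
Evaluating at (u, v) = (6, 5*pi/6): E = 1, F = 0, G = 37.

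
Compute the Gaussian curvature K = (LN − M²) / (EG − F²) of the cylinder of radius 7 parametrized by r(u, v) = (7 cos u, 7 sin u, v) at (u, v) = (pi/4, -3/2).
K = 0

Coefficients of the first fundamental form: E = 49, F = 0, G = 1.
Coefficients of the second fundamental form: L = -7, M = 0, N = 0.
Assemble K = (LN − M²)/(EG − F²) = 0. At (u, v) = (pi/4, -3/2): K = 0.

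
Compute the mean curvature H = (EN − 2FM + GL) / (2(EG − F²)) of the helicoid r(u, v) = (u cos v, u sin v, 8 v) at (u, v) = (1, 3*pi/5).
H = 0

With E = 1, F = 0, G = u^2 + 64, L = 0, M = -8/sqrt(u^2 + 64), N = 0, assemble
  H = (EN − 2FM + GL) / (2(EG − F²)) = 0.
At (u, v) = (1, 3*pi/5): H = 0.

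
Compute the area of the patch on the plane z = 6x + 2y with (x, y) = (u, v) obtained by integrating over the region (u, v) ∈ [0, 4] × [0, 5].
Area = 20*sqrt(41)

Area = ∫∫ √(EG − F²) du dv with √(EG − F²) = sqrt(41). Integrating over [0, 4] × [0, 5] gives 20*sqrt(41).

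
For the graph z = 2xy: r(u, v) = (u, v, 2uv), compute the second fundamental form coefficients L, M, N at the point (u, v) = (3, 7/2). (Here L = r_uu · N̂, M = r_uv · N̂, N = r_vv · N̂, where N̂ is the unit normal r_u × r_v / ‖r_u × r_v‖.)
L = 0;  M = sqrt(86)/43;  N = 0

Compute the unit normal N̂(u, v) = (-2*v/sqrt(4*u^2 + 4*v^2 + 1), -2*u/sqrt(4*u^2 + 4*v^2 + 1), 1/sqrt(4*u^2 + 4*v^2 + 1)), and the second partials r_uu, r_uv, r_vv. Take dot products:
  L(u, v) = r_uu · N̂ = 0,
  M(u, v) = r_uv · N̂ = 2/sqrt(4*u^2 + 4*v^2 + 1),
  N(u, v) = r_vv · N̂ = 0.
Evaluating at (u, v) = (3, 7/2):
  L = 0, M = sqrt(86)/43, N = 0.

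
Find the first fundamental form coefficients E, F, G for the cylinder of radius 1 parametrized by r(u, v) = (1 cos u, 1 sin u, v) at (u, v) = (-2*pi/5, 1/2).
E = 1;  F = 0;  G = 1

Partials: r_u = (-sin(u), cos(u), 0), r_v = (0, 0, 1). As functions of (u, v):
  E = r_u · r_u = 1,
  F = r_u · r_v = 0,
  G = r_v · r_v = 1.
Evaluating at (u, v) = (-2*pi/5, 1/2): E = 1, F = 0, G = 1.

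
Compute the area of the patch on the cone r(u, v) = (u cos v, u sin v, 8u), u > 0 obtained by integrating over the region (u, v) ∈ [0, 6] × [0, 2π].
Area = 36*sqrt(65)*pi

Area = ∫∫ √(EG − F²) du dv with √(EG − F²) = sqrt(65)*Abs(u). Integrating over [0, 6] × [0, 2π] gives 36*sqrt(65)*pi.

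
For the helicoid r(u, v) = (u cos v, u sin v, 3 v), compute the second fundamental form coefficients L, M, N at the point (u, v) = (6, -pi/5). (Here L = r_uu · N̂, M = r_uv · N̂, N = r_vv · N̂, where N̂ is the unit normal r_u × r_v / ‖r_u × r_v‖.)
L = 0;  M = -sqrt(5)/5;  N = 0

Compute the unit normal N̂(u, v) = (3*sin(v)/sqrt(u^2 + 9), -3*cos(v)/sqrt(u^2 + 9), u/sqrt(u^2 + 9)), and the second partials r_uu, r_uv, r_vv. Take dot products:
  L(u, v) = r_uu · N̂ = 0,
  M(u, v) = r_uv · N̂ = -3/sqrt(u^2 + 9),
  N(u, v) = r_vv · N̂ = 0.
Evaluating at (u, v) = (6, -pi/5):
  L = 0, M = -sqrt(5)/5, N = 0.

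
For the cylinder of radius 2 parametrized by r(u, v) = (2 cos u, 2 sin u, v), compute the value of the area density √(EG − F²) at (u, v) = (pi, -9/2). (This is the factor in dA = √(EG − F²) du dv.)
√(EG − F²)|_{(pi, -9/2)} = 2

E = 4, F = 0, G = 1, so EG − F² = 4. Taking the positive square root: √(EG − F²) = 2. At (u, v) = (pi, -9/2): 2.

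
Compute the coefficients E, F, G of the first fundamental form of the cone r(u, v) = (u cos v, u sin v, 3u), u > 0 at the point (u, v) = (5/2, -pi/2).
E = 10;  F = 0;  G = 25/4

Partials: r_u = (cos(v), sin(v), 3), r_v = (-u*sin(v), u*cos(v), 0). As functions of (u, v):
  E = r_u · r_u = 10,
  F = r_u · r_v = 0,
  G = r_v · r_v = u^2.
Evaluating at (u, v) = (5/2, -pi/2): E = 10, F = 0, G = 25/4.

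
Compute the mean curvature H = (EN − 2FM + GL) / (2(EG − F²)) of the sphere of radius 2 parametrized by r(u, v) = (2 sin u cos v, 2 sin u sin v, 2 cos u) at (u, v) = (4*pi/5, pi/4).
H = -1/2

With E = 4, F = 0, G = 4*sin(u)^2, L = -2*sin(u)/Abs(sin(u)), M = 0, N = -2*sin(u)^3/Abs(sin(u)), assemble
  H = (EN − 2FM + GL) / (2(EG − F²)) = -sin(u)/(2*Abs(sin(u))).
At (u, v) = (4*pi/5, pi/4): H = -1/2.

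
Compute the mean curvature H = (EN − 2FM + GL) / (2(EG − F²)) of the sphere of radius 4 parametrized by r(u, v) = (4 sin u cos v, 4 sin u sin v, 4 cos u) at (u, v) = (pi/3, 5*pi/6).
H = -1/4

With E = 16, F = 0, G = 16*sin(u)^2, L = -4*sin(u)/Abs(sin(u)), M = 0, N = -4*sin(u)^3/Abs(sin(u)), assemble
  H = (EN − 2FM + GL) / (2(EG − F²)) = -sin(u)/(4*Abs(sin(u))).
At (u, v) = (pi/3, 5*pi/6): H = -1/4.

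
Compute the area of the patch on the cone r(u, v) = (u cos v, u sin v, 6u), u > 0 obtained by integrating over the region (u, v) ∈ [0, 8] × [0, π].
Area = 32*sqrt(37)*pi

Area = ∫∫ √(EG − F²) du dv with √(EG − F²) = sqrt(37)*Abs(u). Integrating over [0, 8] × [0, π] gives 32*sqrt(37)*pi.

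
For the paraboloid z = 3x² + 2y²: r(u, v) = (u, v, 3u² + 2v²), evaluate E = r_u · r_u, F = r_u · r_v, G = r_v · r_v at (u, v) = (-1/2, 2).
E = 10;  F = -24;  G = 65

Partials: r_u = (1, 0, 6*u), r_v = (0, 1, 4*v). As functions of (u, v):
  E = r_u · r_u = 36*u^2 + 1,
  F = r_u · r_v = 24*u*v,
  G = r_v · r_v = 16*v^2 + 1.
Evaluating at (u, v) = (-1/2, 2): E = 10, F = -24, G = 65.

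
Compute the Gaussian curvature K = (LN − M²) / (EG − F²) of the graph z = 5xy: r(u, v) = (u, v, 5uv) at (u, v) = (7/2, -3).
K = -400/4532641

Coefficients of the first fundamental form: E = 25*v^2 + 1, F = 25*u*v, G = 25*u^2 + 1.
Coefficients of the second fundamental form: L = 0, M = 5/sqrt(25*u^2 + 25*v^2 + 1), N = 0.
Assemble K = (LN − M²)/(EG − F²) = -25/(625*u^4 + 1250*u^2*v^2 + 50*u^2 + 625*v^4 + 50*v^2 + 1). At (u, v) = (7/2, -3): K = -400/4532641.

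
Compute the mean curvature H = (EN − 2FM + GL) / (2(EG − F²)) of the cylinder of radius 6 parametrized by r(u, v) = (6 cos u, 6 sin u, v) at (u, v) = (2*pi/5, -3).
H = -1/12

With E = 36, F = 0, G = 1, L = -6, M = 0, N = 0, assemble
  H = (EN − 2FM + GL) / (2(EG − F²)) = -1/12.
At (u, v) = (2*pi/5, -3): H = -1/12.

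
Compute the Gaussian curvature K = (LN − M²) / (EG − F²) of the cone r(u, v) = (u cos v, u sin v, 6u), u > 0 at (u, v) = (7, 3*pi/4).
K = 0

Coefficients of the first fundamental form: E = 37, F = 0, G = u^2.
Coefficients of the second fundamental form: L = 0, M = 0, N = 6*sqrt(37)*u^2/(37*Abs(u)).
Assemble K = (LN − M²)/(EG − F²) = 0. At (u, v) = (7, 3*pi/4): K = 0.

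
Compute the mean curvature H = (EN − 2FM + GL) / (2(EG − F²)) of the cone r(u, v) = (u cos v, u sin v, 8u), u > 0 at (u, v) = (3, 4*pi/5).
H = 4*sqrt(65)/195

With E = 65, F = 0, G = u^2, L = 0, M = 0, N = 8*sqrt(65)*u^2/(65*Abs(u)), assemble
  H = (EN − 2FM + GL) / (2(EG − F²)) = 4*sqrt(65)/(65*Abs(u)).
At (u, v) = (3, 4*pi/5): H = 4*sqrt(65)/195.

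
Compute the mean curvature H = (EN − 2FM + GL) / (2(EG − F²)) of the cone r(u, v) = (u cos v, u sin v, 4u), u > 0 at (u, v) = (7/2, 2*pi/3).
H = 4*sqrt(17)/119

With E = 17, F = 0, G = u^2, L = 0, M = 0, N = 4*sqrt(17)*u^2/(17*Abs(u)), assemble
  H = (EN − 2FM + GL) / (2(EG − F²)) = 2*sqrt(17)/(17*Abs(u)).
At (u, v) = (7/2, 2*pi/3): H = 4*sqrt(17)/119.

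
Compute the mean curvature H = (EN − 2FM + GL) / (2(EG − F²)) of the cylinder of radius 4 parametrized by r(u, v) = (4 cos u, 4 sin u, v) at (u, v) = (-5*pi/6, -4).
H = -1/8

With E = 16, F = 0, G = 1, L = -4, M = 0, N = 0, assemble
  H = (EN − 2FM + GL) / (2(EG − F²)) = -1/8.
At (u, v) = (-5*pi/6, -4): H = -1/8.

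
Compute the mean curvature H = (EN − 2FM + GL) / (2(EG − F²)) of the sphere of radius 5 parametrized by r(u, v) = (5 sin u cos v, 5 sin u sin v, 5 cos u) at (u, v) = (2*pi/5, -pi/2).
H = -1/5

With E = 25, F = 0, G = 25*sin(u)^2, L = -5*sin(u)/Abs(sin(u)), M = 0, N = -5*sin(u)^3/Abs(sin(u)), assemble
  H = (EN − 2FM + GL) / (2(EG − F²)) = -sin(u)/(5*Abs(sin(u))).
At (u, v) = (2*pi/5, -pi/2): H = -1/5.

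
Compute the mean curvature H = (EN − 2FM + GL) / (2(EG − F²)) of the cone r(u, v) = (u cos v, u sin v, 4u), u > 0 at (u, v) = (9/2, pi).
H = 4*sqrt(17)/153

With E = 17, F = 0, G = u^2, L = 0, M = 0, N = 4*sqrt(17)*u^2/(17*Abs(u)), assemble
  H = (EN − 2FM + GL) / (2(EG − F²)) = 2*sqrt(17)/(17*Abs(u)).
At (u, v) = (9/2, pi): H = 4*sqrt(17)/153.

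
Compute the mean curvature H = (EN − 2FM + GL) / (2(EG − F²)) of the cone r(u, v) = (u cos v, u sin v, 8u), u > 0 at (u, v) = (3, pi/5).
H = 4*sqrt(65)/195

With E = 65, F = 0, G = u^2, L = 0, M = 0, N = 8*sqrt(65)*u^2/(65*Abs(u)), assemble
  H = (EN − 2FM + GL) / (2(EG − F²)) = 4*sqrt(65)/(65*Abs(u)).
At (u, v) = (3, pi/5): H = 4*sqrt(65)/195.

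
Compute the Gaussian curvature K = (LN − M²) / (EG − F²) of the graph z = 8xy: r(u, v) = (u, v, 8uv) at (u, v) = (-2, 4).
K = -64/1640961

Coefficients of the first fundamental form: E = 64*v^2 + 1, F = 64*u*v, G = 64*u^2 + 1.
Coefficients of the second fundamental form: L = 0, M = 8/sqrt(64*u^2 + 64*v^2 + 1), N = 0.
Assemble K = (LN − M²)/(EG − F²) = -64/(4096*u^4 + 8192*u^2*v^2 + 128*u^2 + 4096*v^4 + 128*v^2 + 1). At (u, v) = (-2, 4): K = -64/1640961.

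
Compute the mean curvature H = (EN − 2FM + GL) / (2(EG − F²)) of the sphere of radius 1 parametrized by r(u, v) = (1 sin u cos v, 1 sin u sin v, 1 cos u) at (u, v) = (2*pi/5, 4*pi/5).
H = -1

With E = 1, F = 0, G = sin(u)^2, L = -sin(u)/Abs(sin(u)), M = 0, N = -sin(u)^3/Abs(sin(u)), assemble
  H = (EN − 2FM + GL) / (2(EG − F²)) = -sin(u)/Abs(sin(u)).
At (u, v) = (2*pi/5, 4*pi/5): H = -1.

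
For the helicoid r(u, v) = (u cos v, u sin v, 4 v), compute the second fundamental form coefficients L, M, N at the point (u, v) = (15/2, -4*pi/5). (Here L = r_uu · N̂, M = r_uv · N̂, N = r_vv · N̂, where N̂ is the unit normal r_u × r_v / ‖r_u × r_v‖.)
L = 0;  M = -8/17;  N = 0

Compute the unit normal N̂(u, v) = (4*sin(v)/sqrt(u^2 + 16), -4*cos(v)/sqrt(u^2 + 16), u/sqrt(u^2 + 16)), and the second partials r_uu, r_uv, r_vv. Take dot products:
  L(u, v) = r_uu · N̂ = 0,
  M(u, v) = r_uv · N̂ = -4/sqrt(u^2 + 16),
  N(u, v) = r_vv · N̂ = 0.
Evaluating at (u, v) = (15/2, -4*pi/5):
  L = 0, M = -8/17, N = 0.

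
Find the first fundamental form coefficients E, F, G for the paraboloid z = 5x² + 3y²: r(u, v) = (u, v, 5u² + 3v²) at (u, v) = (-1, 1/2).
E = 101;  F = -30;  G = 10

Partials: r_u = (1, 0, 10*u), r_v = (0, 1, 6*v). As functions of (u, v):
  E = r_u · r_u = 100*u^2 + 1,
  F = r_u · r_v = 60*u*v,
  G = r_v · r_v = 36*v^2 + 1.
Evaluating at (u, v) = (-1, 1/2): E = 101, F = -30, G = 10.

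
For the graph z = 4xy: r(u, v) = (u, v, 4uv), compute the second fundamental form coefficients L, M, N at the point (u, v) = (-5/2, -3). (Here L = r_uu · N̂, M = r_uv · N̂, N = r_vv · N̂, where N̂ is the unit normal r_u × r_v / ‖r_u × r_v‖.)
L = 0;  M = 4*sqrt(5)/35;  N = 0

Compute the unit normal N̂(u, v) = (-4*v/sqrt(16*u^2 + 16*v^2 + 1), -4*u/sqrt(16*u^2 + 16*v^2 + 1), 1/sqrt(16*u^2 + 16*v^2 + 1)), and the second partials r_uu, r_uv, r_vv. Take dot products:
  L(u, v) = r_uu · N̂ = 0,
  M(u, v) = r_uv · N̂ = 4/sqrt(16*u^2 + 16*v^2 + 1),
  N(u, v) = r_vv · N̂ = 0.
Evaluating at (u, v) = (-5/2, -3):
  L = 0, M = 4*sqrt(5)/35, N = 0.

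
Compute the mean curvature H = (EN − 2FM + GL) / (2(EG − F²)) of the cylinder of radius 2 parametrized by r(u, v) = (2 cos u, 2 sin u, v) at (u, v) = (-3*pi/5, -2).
H = -1/4

With E = 4, F = 0, G = 1, L = -2, M = 0, N = 0, assemble
  H = (EN − 2FM + GL) / (2(EG − F²)) = -1/4.
At (u, v) = (-3*pi/5, -2): H = -1/4.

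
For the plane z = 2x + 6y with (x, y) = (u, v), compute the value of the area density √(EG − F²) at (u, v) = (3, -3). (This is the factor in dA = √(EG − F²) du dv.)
√(EG − F²)|_{(3, -3)} = sqrt(41)

E = 5, F = 12, G = 37, so EG − F² = 41. Taking the positive square root: √(EG − F²) = sqrt(41). At (u, v) = (3, -3): sqrt(41).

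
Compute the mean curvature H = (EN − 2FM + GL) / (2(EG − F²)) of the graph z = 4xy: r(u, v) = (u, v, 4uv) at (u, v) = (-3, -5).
H = -192*sqrt(545)/59405

With E = 16*v^2 + 1, F = 16*u*v, G = 16*u^2 + 1, L = 0, M = 4/sqrt(16*u^2 + 16*v^2 + 1), N = 0, assemble
  H = (EN − 2FM + GL) / (2(EG − F²)) = -64*u*v/(16*u^2 + 16*v^2 + 1)^(3/2).
At (u, v) = (-3, -5): H = -192*sqrt(545)/59405.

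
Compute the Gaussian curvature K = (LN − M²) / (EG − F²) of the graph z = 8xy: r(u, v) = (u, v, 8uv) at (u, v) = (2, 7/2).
K = -64/1083681

Coefficients of the first fundamental form: E = 64*v^2 + 1, F = 64*u*v, G = 64*u^2 + 1.
Coefficients of the second fundamental form: L = 0, M = 8/sqrt(64*u^2 + 64*v^2 + 1), N = 0.
Assemble K = (LN − M²)/(EG − F²) = -64/(4096*u^4 + 8192*u^2*v^2 + 128*u^2 + 4096*v^4 + 128*v^2 + 1). At (u, v) = (2, 7/2): K = -64/1083681.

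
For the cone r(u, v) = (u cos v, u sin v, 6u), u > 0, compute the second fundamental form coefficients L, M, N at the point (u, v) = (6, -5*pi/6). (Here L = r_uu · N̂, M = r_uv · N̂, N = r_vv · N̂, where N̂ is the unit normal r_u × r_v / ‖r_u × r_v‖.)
L = 0;  M = 0;  N = 36*sqrt(37)/37

Compute the unit normal N̂(u, v) = (-6*sqrt(37)*u*cos(v)/(37*Abs(u)), -6*sqrt(37)*u*sin(v)/(37*Abs(u)), sqrt(37)*u/(37*Abs(u))), and the second partials r_uu, r_uv, r_vv. Take dot products:
  L(u, v) = r_uu · N̂ = 0,
  M(u, v) = r_uv · N̂ = 0,
  N(u, v) = r_vv · N̂ = 6*sqrt(37)*u^2/(37*Abs(u)).
Evaluating at (u, v) = (6, -5*pi/6):
  L = 0, M = 0, N = 36*sqrt(37)/37.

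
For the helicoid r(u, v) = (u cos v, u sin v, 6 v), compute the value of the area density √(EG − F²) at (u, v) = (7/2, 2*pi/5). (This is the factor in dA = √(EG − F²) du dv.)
√(EG − F²)|_{(7/2, 2*pi/5)} = sqrt(193)/2

E = 1, F = 0, G = u^2 + 36, so EG − F² = u^2 + 36. Taking the positive square root: √(EG − F²) = sqrt(u^2 + 36). At (u, v) = (7/2, 2*pi/5): sqrt(193)/2.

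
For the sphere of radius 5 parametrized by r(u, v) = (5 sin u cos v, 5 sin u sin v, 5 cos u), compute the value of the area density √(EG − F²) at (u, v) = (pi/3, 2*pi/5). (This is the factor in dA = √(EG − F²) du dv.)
√(EG − F²)|_{(pi/3, 2*pi/5)} = 25*sqrt(3)/2

E = 25, F = 0, G = 25*sin(u)^2, so EG − F² = 625*sin(u)^2. Taking the positive square root: √(EG − F²) = 25*Abs(sin(u)). At (u, v) = (pi/3, 2*pi/5): 25*sqrt(3)/2.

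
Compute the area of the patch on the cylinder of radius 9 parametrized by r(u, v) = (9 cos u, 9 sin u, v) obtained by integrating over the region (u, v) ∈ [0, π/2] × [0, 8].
Area = 36*pi

Area = ∫∫ √(EG − F²) du dv with √(EG − F²) = 9. Integrating over [0, π/2] × [0, 8] gives 36*pi.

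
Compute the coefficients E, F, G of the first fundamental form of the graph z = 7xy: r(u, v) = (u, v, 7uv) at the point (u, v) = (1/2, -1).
E = 50;  F = -49/2;  G = 53/4

Partials: r_u = (1, 0, 7*v), r_v = (0, 1, 7*u). As functions of (u, v):
  E = r_u · r_u = 49*v^2 + 1,
  F = r_u · r_v = 49*u*v,
  G = r_v · r_v = 49*u^2 + 1.
Evaluating at (u, v) = (1/2, -1): E = 50, F = -49/2, G = 53/4.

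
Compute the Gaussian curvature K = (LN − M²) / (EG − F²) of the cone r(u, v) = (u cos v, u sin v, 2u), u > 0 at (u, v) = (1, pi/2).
K = 0

Coefficients of the first fundamental form: E = 5, F = 0, G = u^2.
Coefficients of the second fundamental form: L = 0, M = 0, N = 2*sqrt(5)*u^2/(5*Abs(u)).
Assemble K = (LN − M²)/(EG − F²) = 0. At (u, v) = (1, pi/2): K = 0.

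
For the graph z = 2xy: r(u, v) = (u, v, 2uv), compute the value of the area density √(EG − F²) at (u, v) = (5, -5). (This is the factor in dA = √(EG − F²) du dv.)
√(EG − F²)|_{(5, -5)} = sqrt(201)

E = 4*v^2 + 1, F = 4*u*v, G = 4*u^2 + 1, so EG − F² = 4*u^2 + 4*v^2 + 1. Taking the positive square root: √(EG − F²) = sqrt(4*u^2 + 4*v^2 + 1). At (u, v) = (5, -5): sqrt(201).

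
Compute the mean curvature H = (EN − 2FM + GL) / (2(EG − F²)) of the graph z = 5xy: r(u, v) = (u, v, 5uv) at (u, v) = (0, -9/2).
H = 0

With E = 25*v^2 + 1, F = 25*u*v, G = 25*u^2 + 1, L = 0, M = 5/sqrt(25*u^2 + 25*v^2 + 1), N = 0, assemble
  H = (EN − 2FM + GL) / (2(EG − F²)) = -125*u*v/(25*u^2 + 25*v^2 + 1)^(3/2).
At (u, v) = (0, -9/2): H = 0.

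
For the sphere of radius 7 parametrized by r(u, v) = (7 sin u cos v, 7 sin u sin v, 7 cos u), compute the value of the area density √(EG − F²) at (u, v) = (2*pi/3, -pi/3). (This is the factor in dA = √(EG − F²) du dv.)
√(EG − F²)|_{(2*pi/3, -pi/3)} = 49*sqrt(3)/2

E = 49, F = 0, G = 49*sin(u)^2, so EG − F² = 2401*sin(u)^2. Taking the positive square root: √(EG − F²) = 49*Abs(sin(u)). At (u, v) = (2*pi/3, -pi/3): 49*sqrt(3)/2.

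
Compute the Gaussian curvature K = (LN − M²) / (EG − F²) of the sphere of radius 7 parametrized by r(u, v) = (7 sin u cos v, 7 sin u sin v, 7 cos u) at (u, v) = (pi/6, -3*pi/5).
K = 1/49

Coefficients of the first fundamental form: E = 49, F = 0, G = 49*sin(u)^2.
Coefficients of the second fundamental form: L = -7*sin(u)/Abs(sin(u)), M = 0, N = -7*sin(u)^3/Abs(sin(u)).
Assemble K = (LN − M²)/(EG − F²) = 1/49. At (u, v) = (pi/6, -3*pi/5): K = 1/49.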